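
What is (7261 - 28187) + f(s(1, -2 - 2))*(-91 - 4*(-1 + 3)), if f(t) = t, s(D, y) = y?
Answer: -20530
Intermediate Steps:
(7261 - 28187) + f(s(1, -2 - 2))*(-91 - 4*(-1 + 3)) = (7261 - 28187) + (-2 - 2)*(-91 - 4*(-1 + 3)) = -20926 - 4*(-91 - 4*2) = -20926 - 4*(-91 - 8) = -20926 - 4*(-99) = -20926 + 396 = -20530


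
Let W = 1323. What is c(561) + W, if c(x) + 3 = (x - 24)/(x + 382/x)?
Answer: 416237217/315103 ≈ 1321.0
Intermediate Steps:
c(x) = -3 + (-24 + x)/(x + 382/x) (c(x) = -3 + (x - 24)/(x + 382/x) = -3 + (-24 + x)/(x + 382/x))
c(561) + W = 2*(-573 - 1*561² - 12*561)/(382 + 561²) + 1323 = 2*(-573 - 1*314721 - 6732)/(382 + 314721) + 1323 = 2*(-573 - 314721 - 6732)/315103 + 1323 = 2*(1/315103)*(-322026) + 1323 = -644052/315103 + 1323 = 416237217/315103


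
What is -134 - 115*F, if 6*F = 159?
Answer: -6363/2 ≈ -3181.5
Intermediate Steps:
F = 53/2 (F = (⅙)*159 = 53/2 ≈ 26.500)
-134 - 115*F = -134 - 115*53/2 = -134 - 6095/2 = -6363/2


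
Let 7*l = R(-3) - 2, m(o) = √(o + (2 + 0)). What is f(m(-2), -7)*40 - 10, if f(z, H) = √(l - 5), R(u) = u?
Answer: -10 + 80*I*√70/7 ≈ -10.0 + 95.618*I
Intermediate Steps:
m(o) = √(2 + o) (m(o) = √(o + 2) = √(2 + o))
l = -5/7 (l = (-3 - 2)/7 = (⅐)*(-5) = -5/7 ≈ -0.71429)
f(z, H) = 2*I*√70/7 (f(z, H) = √(-5/7 - 5) = √(-40/7) = 2*I*√70/7)
f(m(-2), -7)*40 - 10 = (2*I*√70/7)*40 - 10 = 80*I*√70/7 - 10 = -10 + 80*I*√70/7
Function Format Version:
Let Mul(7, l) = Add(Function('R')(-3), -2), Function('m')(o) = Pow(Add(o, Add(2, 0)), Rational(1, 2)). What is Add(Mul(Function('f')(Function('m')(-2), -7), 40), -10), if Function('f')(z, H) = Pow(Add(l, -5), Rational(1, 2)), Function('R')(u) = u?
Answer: Add(-10, Mul(Rational(80, 7), I, Pow(70, Rational(1, 2)))) ≈ Add(-10.000, Mul(95.618, I))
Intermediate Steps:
Function('m')(o) = Pow(Add(2, o), Rational(1, 2)) (Function('m')(o) = Pow(Add(o, 2), Rational(1, 2)) = Pow(Add(2, o), Rational(1, 2)))
l = Rational(-5, 7) (l = Mul(Rational(1, 7), Add(-3, -2)) = Mul(Rational(1, 7), -5) = Rational(-5, 7) ≈ -0.71429)
Function('f')(z, H) = Mul(Rational(2, 7), I, Pow(70, Rational(1, 2))) (Function('f')(z, H) = Pow(Add(Rational(-5, 7), -5), Rational(1, 2)) = Pow(Rational(-40, 7), Rational(1, 2)) = Mul(Rational(2, 7), I, Pow(70, Rational(1, 2))))
Add(Mul(Function('f')(Function('m')(-2), -7), 40), -10) = Add(Mul(Mul(Rational(2, 7), I, Pow(70, Rational(1, 2))), 40), -10) = Add(Mul(Rational(80, 7), I, Pow(70, Rational(1, 2))), -10) = Add(-10, Mul(Rational(80, 7), I, Pow(70, Rational(1, 2))))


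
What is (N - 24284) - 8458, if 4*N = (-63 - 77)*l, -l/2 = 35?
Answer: -30292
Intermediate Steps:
l = -70 (l = -2*35 = -70)
N = 2450 (N = ((-63 - 77)*(-70))/4 = (-140*(-70))/4 = (1/4)*9800 = 2450)
(N - 24284) - 8458 = (2450 - 24284) - 8458 = -21834 - 8458 = -30292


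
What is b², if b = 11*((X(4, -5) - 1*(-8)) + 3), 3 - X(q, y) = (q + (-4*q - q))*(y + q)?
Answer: 484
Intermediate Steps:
X(q, y) = 3 + 4*q*(q + y) (X(q, y) = 3 - (q + (-4*q - q))*(y + q) = 3 - (q - 5*q)*(q + y) = 3 - (-4*q)*(q + y) = 3 - (-4)*q*(q + y) = 3 + 4*q*(q + y))
b = -22 (b = 11*(((3 + 4*4² + 4*4*(-5)) - 1*(-8)) + 3) = 11*(((3 + 4*16 - 80) + 8) + 3) = 11*(((3 + 64 - 80) + 8) + 3) = 11*((-13 + 8) + 3) = 11*(-5 + 3) = 11*(-2) = -22)
b² = (-22)² = 484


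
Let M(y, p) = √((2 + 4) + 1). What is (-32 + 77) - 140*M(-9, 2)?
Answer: 45 - 140*√7 ≈ -325.41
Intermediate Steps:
M(y, p) = √7 (M(y, p) = √(6 + 1) = √7)
(-32 + 77) - 140*M(-9, 2) = (-32 + 77) - 140*√7 = 45 - 140*√7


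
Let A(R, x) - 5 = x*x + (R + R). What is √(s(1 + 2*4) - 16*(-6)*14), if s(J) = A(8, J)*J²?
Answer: √9606 ≈ 98.010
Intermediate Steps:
A(R, x) = 5 + x² + 2*R (A(R, x) = 5 + (x*x + (R + R)) = 5 + (x² + 2*R) = 5 + x² + 2*R)
s(J) = J²*(21 + J²) (s(J) = (5 + J² + 2*8)*J² = (5 + J² + 16)*J² = (21 + J²)*J² = J²*(21 + J²))
√(s(1 + 2*4) - 16*(-6)*14) = √((1 + 2*4)²*(21 + (1 + 2*4)²) - 16*(-6)*14) = √((1 + 8)²*(21 + (1 + 8)²) + 96*14) = √(9²*(21 + 9²) + 1344) = √(81*(21 + 81) + 1344) = √(81*102 + 1344) = √(8262 + 1344) = √9606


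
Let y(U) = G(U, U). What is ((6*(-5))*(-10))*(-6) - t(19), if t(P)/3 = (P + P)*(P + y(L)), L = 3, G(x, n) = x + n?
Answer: -4650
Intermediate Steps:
G(x, n) = n + x
y(U) = 2*U (y(U) = U + U = 2*U)
t(P) = 6*P*(6 + P) (t(P) = 3*((P + P)*(P + 2*3)) = 3*((2*P)*(P + 6)) = 3*((2*P)*(6 + P)) = 3*(2*P*(6 + P)) = 6*P*(6 + P))
((6*(-5))*(-10))*(-6) - t(19) = ((6*(-5))*(-10))*(-6) - 6*19*(6 + 19) = -30*(-10)*(-6) - 6*19*25 = 300*(-6) - 1*2850 = -1800 - 2850 = -4650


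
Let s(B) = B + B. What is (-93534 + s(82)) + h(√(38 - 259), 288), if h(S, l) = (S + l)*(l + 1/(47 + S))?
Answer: -25321423/2430 + 699599*I*√221/2430 ≈ -10420.0 + 4280.0*I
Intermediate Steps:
s(B) = 2*B
(-93534 + s(82)) + h(√(38 - 259), 288) = (-93534 + 2*82) + (√(38 - 259) + 288 + 47*288² + √(38 - 259)*288² + 288*(√(38 - 259))² + 47*√(38 - 259)*288)/(47 + √(38 - 259)) = (-93534 + 164) + (√(-221) + 288 + 47*82944 + √(-221)*82944 + 288*(√(-221))² + 47*√(-221)*288)/(47 + √(-221)) = -93370 + (I*√221 + 288 + 3898368 + (I*√221)*82944 + 288*(I*√221)² + 47*(I*√221)*288)/(47 + I*√221) = -93370 + (I*√221 + 288 + 3898368 + 82944*I*√221 + 288*(-221) + 13536*I*√221)/(47 + I*√221) = -93370 + (I*√221 + 288 + 3898368 + 82944*I*√221 - 63648 + 13536*I*√221)/(47 + I*√221) = -93370 + (3835008 + 96481*I*√221)/(47 + I*√221)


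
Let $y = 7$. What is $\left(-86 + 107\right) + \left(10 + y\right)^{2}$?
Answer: $310$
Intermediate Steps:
$\left(-86 + 107\right) + \left(10 + y\right)^{2} = \left(-86 + 107\right) + \left(10 + 7\right)^{2} = 21 + 17^{2} = 21 + 289 = 310$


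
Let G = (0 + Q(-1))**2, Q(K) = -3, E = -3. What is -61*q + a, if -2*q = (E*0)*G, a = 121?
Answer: 121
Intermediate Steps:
G = 9 (G = (0 - 3)**2 = (-3)**2 = 9)
q = 0 (q = -(-3*0)*9/2 = -0*9 = -1/2*0 = 0)
-61*q + a = -61*0 + 121 = 0 + 121 = 121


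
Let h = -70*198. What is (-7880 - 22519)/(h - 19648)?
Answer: 30399/33508 ≈ 0.90722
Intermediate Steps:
h = -13860
(-7880 - 22519)/(h - 19648) = (-7880 - 22519)/(-13860 - 19648) = -30399/(-33508) = -30399*(-1/33508) = 30399/33508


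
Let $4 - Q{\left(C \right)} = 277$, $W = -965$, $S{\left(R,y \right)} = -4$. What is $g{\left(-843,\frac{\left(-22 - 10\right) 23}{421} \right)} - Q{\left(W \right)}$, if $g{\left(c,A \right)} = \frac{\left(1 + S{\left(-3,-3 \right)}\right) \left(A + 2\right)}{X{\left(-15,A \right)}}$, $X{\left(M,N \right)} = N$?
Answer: $\frac{100623}{368} \approx 273.43$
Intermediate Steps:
$Q{\left(C \right)} = -273$ ($Q{\left(C \right)} = 4 - 277 = -273$)
$g{\left(c,A \right)} = \frac{-6 - 3 A}{A}$ ($g{\left(c,A \right)} = \frac{\left(1 - 4\right) \left(A + 2\right)}{A} = \frac{\left(-3\right) \left(2 + A\right)}{A} = \frac{-6 - 3 A}{A}$)
$g{\left(-843,\frac{\left(-22 - 10\right) 23}{421} \right)} - Q{\left(W \right)} = \left(-3 - \frac{6}{\left(-22 - 10\right) 23 \cdot \frac{1}{421}}\right) - -273 = \left(-3 - \frac{6}{\left(-32\right) 23 \cdot \frac{1}{421}}\right) + 273 = \left(-3 - \frac{6}{\left(-736\right) \frac{1}{421}}\right) + 273 = \left(-3 - \frac{6}{- \frac{736}{421}}\right) + 273 = \left(-3 - - \frac{1263}{368}\right) + 273 = \left(-3 + \frac{1263}{368}\right) + 273 = \frac{159}{368} + 273 = \frac{100623}{368}$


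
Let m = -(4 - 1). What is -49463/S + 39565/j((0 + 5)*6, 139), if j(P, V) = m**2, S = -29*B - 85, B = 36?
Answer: 45114052/10161 ≈ 4439.9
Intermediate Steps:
S = -1129 (S = -29*36 - 85 = -1044 - 85 = -1129)
m = -3 (m = -1*3 = -3)
j(P, V) = 9 (j(P, V) = (-3)**2 = 9)
-49463/S + 39565/j((0 + 5)*6, 139) = -49463/(-1129) + 39565/9 = -49463*(-1/1129) + 39565*(1/9) = 49463/1129 + 39565/9 = 45114052/10161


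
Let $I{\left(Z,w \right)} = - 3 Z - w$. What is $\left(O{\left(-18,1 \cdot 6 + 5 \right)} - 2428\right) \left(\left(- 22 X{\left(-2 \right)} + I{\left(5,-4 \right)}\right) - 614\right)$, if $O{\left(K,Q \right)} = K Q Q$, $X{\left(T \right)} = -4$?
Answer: $2473422$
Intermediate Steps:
$I{\left(Z,w \right)} = - w - 3 Z$
$O{\left(K,Q \right)} = K Q^{2}$
$\left(O{\left(-18,1 \cdot 6 + 5 \right)} - 2428\right) \left(\left(- 22 X{\left(-2 \right)} + I{\left(5,-4 \right)}\right) - 614\right) = \left(- 18 \left(1 \cdot 6 + 5\right)^{2} - 2428\right) \left(\left(\left(-22\right) \left(-4\right) - 11\right) - 614\right) = \left(- 18 \left(6 + 5\right)^{2} - 2428\right) \left(\left(88 + \left(4 - 15\right)\right) - 614\right) = \left(- 18 \cdot 11^{2} - 2428\right) \left(\left(88 - 11\right) - 614\right) = \left(\left(-18\right) 121 - 2428\right) \left(77 - 614\right) = \left(-2178 - 2428\right) \left(-537\right) = \left(-4606\right) \left(-537\right) = 2473422$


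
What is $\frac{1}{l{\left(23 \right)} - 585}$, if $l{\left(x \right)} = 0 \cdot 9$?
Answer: $- \frac{1}{585} \approx -0.0017094$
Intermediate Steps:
$l{\left(x \right)} = 0$
$\frac{1}{l{\left(23 \right)} - 585} = \frac{1}{0 - 585} = \frac{1}{-585} = - \frac{1}{585}$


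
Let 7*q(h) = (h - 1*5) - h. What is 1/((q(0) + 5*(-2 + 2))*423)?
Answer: -7/2115 ≈ -0.0033097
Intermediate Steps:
q(h) = -5/7 (q(h) = ((h - 1*5) - h)/7 = ((h - 5) - h)/7 = ((-5 + h) - h)/7 = (⅐)*(-5) = -5/7)
1/((q(0) + 5*(-2 + 2))*423) = 1/((-5/7 + 5*(-2 + 2))*423) = 1/((-5/7 + 5*0)*423) = 1/((-5/7 + 0)*423) = 1/(-5/7*423) = 1/(-2115/7) = -7/2115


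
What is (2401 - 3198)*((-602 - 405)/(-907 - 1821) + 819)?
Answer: -1781485483/2728 ≈ -6.5304e+5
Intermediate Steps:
(2401 - 3198)*((-602 - 405)/(-907 - 1821) + 819) = -797*(-1007/(-2728) + 819) = -797*(-1007*(-1/2728) + 819) = -797*(1007/2728 + 819) = -797*2235239/2728 = -1781485483/2728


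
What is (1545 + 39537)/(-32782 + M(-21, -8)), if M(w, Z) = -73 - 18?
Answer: -41082/32873 ≈ -1.2497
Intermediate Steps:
M(w, Z) = -91
(1545 + 39537)/(-32782 + M(-21, -8)) = (1545 + 39537)/(-32782 - 91) = 41082/(-32873) = 41082*(-1/32873) = -41082/32873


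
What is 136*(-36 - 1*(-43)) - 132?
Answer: 820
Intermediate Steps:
136*(-36 - 1*(-43)) - 132 = 136*(-36 + 43) - 132 = 136*7 - 132 = 952 - 132 = 820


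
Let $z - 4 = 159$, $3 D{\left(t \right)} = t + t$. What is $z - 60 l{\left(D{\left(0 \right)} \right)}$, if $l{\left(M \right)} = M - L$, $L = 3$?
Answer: $343$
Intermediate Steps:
$D{\left(t \right)} = \frac{2 t}{3}$ ($D{\left(t \right)} = \frac{t + t}{3} = \frac{2 t}{3}$)
$z = 163$ ($z = 4 + 159 = 163$)
$l{\left(M \right)} = -3 + M$ ($l{\left(M \right)} = M - 3 = -3 + M$)
$z - 60 l{\left(D{\left(0 \right)} \right)} = 163 - 60 \left(-3 + \frac{2}{3} \cdot 0\right) = 163 - 60 \left(-3 + 0\right) = 163 - -180 = 163 + 180 = 343$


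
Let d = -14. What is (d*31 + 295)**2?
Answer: 19321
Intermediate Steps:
(d*31 + 295)**2 = (-14*31 + 295)**2 = (-434 + 295)**2 = (-139)**2 = 19321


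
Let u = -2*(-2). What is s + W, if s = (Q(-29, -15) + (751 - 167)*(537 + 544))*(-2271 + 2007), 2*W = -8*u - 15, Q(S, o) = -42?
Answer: -333306383/2 ≈ -1.6665e+8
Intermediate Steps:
u = 4
W = -47/2 (W = (-8*4 - 15)/2 = (-32 - 15)/2 = (½)*(-47) = -47/2 ≈ -23.500)
s = -166653168 (s = (-42 + (751 - 167)*(537 + 544))*(-2271 + 2007) = (-42 + 584*1081)*(-264) = (-42 + 631304)*(-264) = 631262*(-264) = -166653168)
s + W = -166653168 - 47/2 = -333306383/2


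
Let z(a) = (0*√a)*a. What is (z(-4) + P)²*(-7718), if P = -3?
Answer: -69462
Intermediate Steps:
z(a) = 0 (z(a) = 0*a = 0)
(z(-4) + P)²*(-7718) = (0 - 3)²*(-7718) = (-3)²*(-7718) = 9*(-7718) = -69462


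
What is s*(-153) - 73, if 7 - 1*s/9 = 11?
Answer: 5435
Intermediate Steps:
s = -36 (s = 63 - 9*11 = 63 - 99 = -36)
s*(-153) - 73 = -36*(-153) - 73 = 5508 - 73 = 5435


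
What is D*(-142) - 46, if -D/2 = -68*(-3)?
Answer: 57890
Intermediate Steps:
D = -408 (D = -(-136)*(-3) = -2*204 = -408)
D*(-142) - 46 = -408*(-142) - 46 = 57936 - 46 = 57890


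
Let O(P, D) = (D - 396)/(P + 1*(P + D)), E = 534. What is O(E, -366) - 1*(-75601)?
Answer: 8845190/117 ≈ 75600.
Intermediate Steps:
O(P, D) = (-396 + D)/(D + 2*P) (O(P, D) = (-396 + D)/(P + 1*(D + P)) = (-396 + D)/(P + (D + P)) = (-396 + D)/(D + 2*P))
O(E, -366) - 1*(-75601) = (-396 - 366)/(-366 + 2*534) - 1*(-75601) = -762/(-366 + 1068) + 75601 = -762/702 + 75601 = (1/702)*(-762) + 75601 = -127/117 + 75601 = 8845190/117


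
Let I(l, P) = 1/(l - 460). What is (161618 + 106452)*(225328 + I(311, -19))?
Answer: 9000147598970/149 ≈ 6.0404e+10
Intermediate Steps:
I(l, P) = 1/(-460 + l)
(161618 + 106452)*(225328 + I(311, -19)) = (161618 + 106452)*(225328 + 1/(-460 + 311)) = 268070*(225328 + 1/(-149)) = 268070*(225328 - 1/149) = 268070*(33573871/149) = 9000147598970/149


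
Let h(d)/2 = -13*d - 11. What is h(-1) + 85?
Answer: 89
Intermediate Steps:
h(d) = -22 - 26*d (h(d) = 2*(-13*d - 11) = 2*(-11 - 13*d) = -22 - 26*d)
h(-1) + 85 = (-22 - 26*(-1)) + 85 = (-22 + 26) + 85 = 4 + 85 = 89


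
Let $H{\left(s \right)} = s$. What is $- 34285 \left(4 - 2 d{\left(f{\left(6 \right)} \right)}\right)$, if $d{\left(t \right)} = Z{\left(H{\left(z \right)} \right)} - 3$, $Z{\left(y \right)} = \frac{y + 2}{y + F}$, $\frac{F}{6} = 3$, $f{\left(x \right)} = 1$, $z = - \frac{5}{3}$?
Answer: $- \frac{16731080}{49} \approx -3.4145 \cdot 10^{5}$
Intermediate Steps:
$z = - \frac{5}{3}$ ($z = \left(-5\right) \frac{1}{3} = - \frac{5}{3} \approx -1.6667$)
$F = 18$ ($F = 6 \cdot 3 = 18$)
$Z{\left(y \right)} = \frac{2 + y}{18 + y}$ ($Z{\left(y \right)} = \frac{y + 2}{y + 18} = \frac{2 + y}{18 + y}$)
$d{\left(t \right)} = - \frac{146}{49}$ ($d{\left(t \right)} = \frac{2 - \frac{5}{3}}{18 - \frac{5}{3}} - 3 = \frac{1}{\frac{49}{3}} \cdot \frac{1}{3} - 3 = \frac{3}{49} \cdot \frac{1}{3} - 3 = \frac{1}{49} - 3 = - \frac{146}{49}$)
$- 34285 \left(4 - 2 d{\left(f{\left(6 \right)} \right)}\right) = - 34285 \left(4 - - \frac{292}{49}\right) = - 34285 \left(4 + \frac{292}{49}\right) = \left(-34285\right) \frac{488}{49} = - \frac{16731080}{49}$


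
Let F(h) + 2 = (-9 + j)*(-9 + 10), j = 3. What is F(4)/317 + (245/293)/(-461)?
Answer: -1158249/42818141 ≈ -0.027050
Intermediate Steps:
F(h) = -8 (F(h) = -2 + (-9 + 3)*(-9 + 10) = -2 - 6*1 = -2 - 6 = -8)
F(4)/317 + (245/293)/(-461) = -8/317 + (245/293)/(-461) = -8*1/317 + (245*(1/293))*(-1/461) = -8/317 + (245/293)*(-1/461) = -8/317 - 245/135073 = -1158249/42818141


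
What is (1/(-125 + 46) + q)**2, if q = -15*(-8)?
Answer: 89851441/6241 ≈ 14397.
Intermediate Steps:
q = 120
(1/(-125 + 46) + q)**2 = (1/(-125 + 46) + 120)**2 = (1/(-79) + 120)**2 = (-1/79 + 120)**2 = (9479/79)**2 = 89851441/6241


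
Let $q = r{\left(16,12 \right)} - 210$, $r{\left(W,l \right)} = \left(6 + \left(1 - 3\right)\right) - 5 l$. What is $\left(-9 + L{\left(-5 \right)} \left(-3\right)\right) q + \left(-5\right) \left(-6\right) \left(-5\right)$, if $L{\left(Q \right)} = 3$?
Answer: $4638$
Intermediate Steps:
$r{\left(W,l \right)} = 4 - 5 l$ ($r{\left(W,l \right)} = \left(6 - 2\right) - 5 l = 4 - 5 l$)
$q = -266$ ($q = \left(4 - 60\right) - 210 = -56 - 210 = -266$)
$\left(-9 + L{\left(-5 \right)} \left(-3\right)\right) q + \left(-5\right) \left(-6\right) \left(-5\right) = \left(-9 + 3 \left(-3\right)\right) \left(-266\right) + \left(-5\right) \left(-6\right) \left(-5\right) = \left(-9 - 9\right) \left(-266\right) + 30 \left(-5\right) = \left(-18\right) \left(-266\right) - 150 = 4788 - 150 = 4638$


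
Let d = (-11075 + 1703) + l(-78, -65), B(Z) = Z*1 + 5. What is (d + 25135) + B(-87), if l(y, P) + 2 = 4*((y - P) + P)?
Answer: 15367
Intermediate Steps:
l(y, P) = -2 + 4*y (l(y, P) = -2 + 4*((y - P) + P) = -2 + 4*y)
B(Z) = 5 + Z (B(Z) = Z + 5 = 5 + Z)
d = -9686 (d = (-11075 + 1703) + (-2 + 4*(-78)) = -9372 + (-2 - 312) = -9372 - 314 = -9686)
(d + 25135) + B(-87) = (-9686 + 25135) + (5 - 87) = 15449 - 82 = 15367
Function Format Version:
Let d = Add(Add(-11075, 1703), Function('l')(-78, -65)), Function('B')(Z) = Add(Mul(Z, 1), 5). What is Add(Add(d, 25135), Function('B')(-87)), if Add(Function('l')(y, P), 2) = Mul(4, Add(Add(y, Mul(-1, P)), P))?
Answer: 15367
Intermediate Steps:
Function('l')(y, P) = Add(-2, Mul(4, y)) (Function('l')(y, P) = Add(-2, Mul(4, Add(Add(y, Mul(-1, P)), P))) = Add(-2, Mul(4, y)))
Function('B')(Z) = Add(5, Z) (Function('B')(Z) = Add(Z, 5) = Add(5, Z))
d = -9686 (d = Add(Add(-11075, 1703), Add(-2, Mul(4, -78))) = Add(-9372, Add(-2, -312)) = Add(-9372, -314) = -9686)
Add(Add(d, 25135), Function('B')(-87)) = Add(Add(-9686, 25135), Add(5, -87)) = Add(15449, -82) = 15367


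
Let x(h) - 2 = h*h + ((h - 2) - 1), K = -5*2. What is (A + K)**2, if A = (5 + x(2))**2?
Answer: 8100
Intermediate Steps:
K = -10
x(h) = -1 + h + h**2 (x(h) = 2 + (h*h + ((h - 2) - 1)) = 2 + (h**2 + ((-2 + h) - 1)) = 2 + (h**2 + (-3 + h)) = 2 + (-3 + h + h**2) = -1 + h + h**2)
A = 100 (A = (5 + (-1 + 2 + 2**2))**2 = (5 + (-1 + 2 + 4))**2 = (5 + 5)**2 = 10**2 = 100)
(A + K)**2 = (100 - 10)**2 = 90**2 = 8100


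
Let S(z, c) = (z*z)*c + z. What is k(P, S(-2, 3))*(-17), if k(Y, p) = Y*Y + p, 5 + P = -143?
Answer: -372538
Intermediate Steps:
S(z, c) = z + c*z**2 (S(z, c) = z**2*c + z = c*z**2 + z = z + c*z**2)
P = -148 (P = -5 - 143 = -148)
k(Y, p) = p + Y**2 (k(Y, p) = Y**2 + p = p + Y**2)
k(P, S(-2, 3))*(-17) = (-2*(1 + 3*(-2)) + (-148)**2)*(-17) = (-2*(1 - 6) + 21904)*(-17) = (-2*(-5) + 21904)*(-17) = (10 + 21904)*(-17) = 21914*(-17) = -372538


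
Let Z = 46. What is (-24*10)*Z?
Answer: -11040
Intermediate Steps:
(-24*10)*Z = -24*10*46 = -240*46 = -11040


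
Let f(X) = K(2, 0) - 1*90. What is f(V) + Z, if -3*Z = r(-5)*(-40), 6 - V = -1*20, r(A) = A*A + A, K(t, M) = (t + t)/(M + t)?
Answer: 536/3 ≈ 178.67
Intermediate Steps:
K(t, M) = 2*t/(M + t) (K(t, M) = (2*t)/(M + t) = 2*t/(M + t))
r(A) = A + A² (r(A) = A² + A = A + A²)
V = 26 (V = 6 - (-1)*20 = 6 - 1*(-20) = 6 + 20 = 26)
f(X) = -88 (f(X) = 2*2/(0 + 2) - 1*90 = 2*2/2 - 90 = 2*2*(½) - 90 = 2 - 90 = -88)
Z = 800/3 (Z = -(-5*(1 - 5))*(-40)/3 = -(-5*(-4))*(-40)/3 = -20*(-40)/3 = -⅓*(-800) = 800/3 ≈ 266.67)
f(V) + Z = -88 + 800/3 = 536/3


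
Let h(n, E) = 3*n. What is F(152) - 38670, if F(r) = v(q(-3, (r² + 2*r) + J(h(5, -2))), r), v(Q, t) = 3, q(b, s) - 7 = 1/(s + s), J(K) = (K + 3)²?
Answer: -38667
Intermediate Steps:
J(K) = (3 + K)²
q(b, s) = 7 + 1/(2*s) (q(b, s) = 7 + 1/(s + s) = 7 + 1/(2*s))
F(r) = 3
F(152) - 38670 = 3 - 38670 = -38667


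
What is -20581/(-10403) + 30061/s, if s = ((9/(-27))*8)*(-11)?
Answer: 939984877/915464 ≈ 1026.8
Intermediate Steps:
s = 88/3 (s = ((9*(-1/27))*8)*(-11) = -⅓*8*(-11) = -8/3*(-11) = 88/3 ≈ 29.333)
-20581/(-10403) + 30061/s = -20581/(-10403) + 30061/(88/3) = -20581*(-1/10403) + 30061*(3/88) = 20581/10403 + 90183/88 = 939984877/915464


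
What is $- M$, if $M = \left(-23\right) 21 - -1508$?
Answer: $-1025$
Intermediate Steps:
$M = 1025$ ($M = -483 + 1508 = 1025$)
$- M = \left(-1\right) 1025 = -1025$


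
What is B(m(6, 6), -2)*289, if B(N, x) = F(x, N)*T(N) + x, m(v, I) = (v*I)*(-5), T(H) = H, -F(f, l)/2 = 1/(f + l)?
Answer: -104618/91 ≈ -1149.6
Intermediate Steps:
F(f, l) = -2/(f + l)
m(v, I) = -5*I*v (m(v, I) = (I*v)*(-5) = -5*I*v)
B(N, x) = x - 2*N/(N + x) (B(N, x) = (-2/(x + N))*N + x = (-2/(N + x))*N + x = -2*N/(N + x) + x = x - 2*N/(N + x))
B(m(6, 6), -2)*289 = ((-(-10)*6*6 - 2*(-5*6*6 - 2))/(-5*6*6 - 2))*289 = ((-2*(-180) - 2*(-180 - 2))/(-180 - 2))*289 = ((360 - 2*(-182))/(-182))*289 = -(360 + 364)/182*289 = -1/182*724*289 = -362/91*289 = -104618/91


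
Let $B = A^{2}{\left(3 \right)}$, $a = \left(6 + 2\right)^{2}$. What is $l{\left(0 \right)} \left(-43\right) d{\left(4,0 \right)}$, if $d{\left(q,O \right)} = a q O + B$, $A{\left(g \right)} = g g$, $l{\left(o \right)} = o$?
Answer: $0$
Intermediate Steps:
$A{\left(g \right)} = g^{2}$
$a = 64$ ($a = 8^{2} = 64$)
$B = 81$ ($B = \left(3^{2}\right)^{2} = 9^{2} = 81$)
$d{\left(q,O \right)} = 81 + 64 O q$ ($d{\left(q,O \right)} = 64 q O + 81 = 64 O q + 81 = 81 + 64 O q$)
$l{\left(0 \right)} \left(-43\right) d{\left(4,0 \right)} = 0 \left(-43\right) \left(81 + 64 \cdot 0 \cdot 4\right) = 0 \left(81 + 0\right) = 0 \cdot 81 = 0$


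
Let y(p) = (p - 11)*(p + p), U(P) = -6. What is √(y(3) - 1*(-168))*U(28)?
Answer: -12*√30 ≈ -65.727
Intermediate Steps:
y(p) = 2*p*(-11 + p) (y(p) = (-11 + p)*(2*p) = 2*p*(-11 + p))
√(y(3) - 1*(-168))*U(28) = √(2*3*(-11 + 3) - 1*(-168))*(-6) = √(2*3*(-8) + 168)*(-6) = √(-48 + 168)*(-6) = √120*(-6) = (2*√30)*(-6) = -12*√30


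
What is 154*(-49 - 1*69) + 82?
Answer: -18090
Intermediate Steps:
154*(-49 - 1*69) + 82 = 154*(-49 - 69) + 82 = 154*(-118) + 82 = -18172 + 82 = -18090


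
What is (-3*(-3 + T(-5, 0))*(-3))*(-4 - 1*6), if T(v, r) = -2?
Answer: 450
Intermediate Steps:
(-3*(-3 + T(-5, 0))*(-3))*(-4 - 1*6) = (-3*(-3 - 2)*(-3))*(-4 - 1*6) = (-(-15)*(-3))*(-4 - 6) = -3*15*(-10) = -45*(-10) = 450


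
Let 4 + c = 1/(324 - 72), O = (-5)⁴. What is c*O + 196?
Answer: -579983/252 ≈ -2301.5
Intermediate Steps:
O = 625
c = -1007/252 (c = -4 + 1/(324 - 72) = -4 + 1/252 = -1007/252 ≈ -3.9960)
c*O + 196 = -1007/252*625 + 196 = -629375/252 + 196 = -579983/252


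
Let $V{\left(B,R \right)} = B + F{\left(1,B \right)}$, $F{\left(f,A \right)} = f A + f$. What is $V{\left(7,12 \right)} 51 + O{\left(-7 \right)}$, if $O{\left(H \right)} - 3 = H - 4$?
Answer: $757$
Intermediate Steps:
$F{\left(f,A \right)} = f + A f$ ($F{\left(f,A \right)} = A f + f = f + A f$)
$O{\left(H \right)} = -1 + H$ ($O{\left(H \right)} = 3 + \left(H - 4\right) = 3 + \left(-4 + H\right) = -1 + H$)
$V{\left(B,R \right)} = 1 + 2 B$ ($V{\left(B,R \right)} = B + 1 \left(1 + B\right) = B + \left(1 + B\right) = 1 + 2 B$)
$V{\left(7,12 \right)} 51 + O{\left(-7 \right)} = \left(1 + 2 \cdot 7\right) 51 - 8 = \left(1 + 14\right) 51 - 8 = 15 \cdot 51 - 8 = 765 - 8 = 757$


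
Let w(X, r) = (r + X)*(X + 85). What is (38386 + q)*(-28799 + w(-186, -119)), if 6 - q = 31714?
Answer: 13396068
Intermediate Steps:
w(X, r) = (85 + X)*(X + r) (w(X, r) = (X + r)*(85 + X) = (85 + X)*(X + r))
q = -31708 (q = 6 - 1*31714 = 6 - 31714 = -31708)
(38386 + q)*(-28799 + w(-186, -119)) = (38386 - 31708)*(-28799 + ((-186)² + 85*(-186) + 85*(-119) - 186*(-119))) = 6678*(-28799 + (34596 - 15810 - 10115 + 22134)) = 6678*(-28799 + 30805) = 6678*2006 = 13396068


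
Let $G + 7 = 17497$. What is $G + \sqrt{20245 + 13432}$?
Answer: $17490 + \sqrt{33677} \approx 17674.0$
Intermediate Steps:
$G = 17490$ ($G = -7 + 17497 = 17490$)
$G + \sqrt{20245 + 13432} = 17490 + \sqrt{20245 + 13432} = 17490 + \sqrt{33677}$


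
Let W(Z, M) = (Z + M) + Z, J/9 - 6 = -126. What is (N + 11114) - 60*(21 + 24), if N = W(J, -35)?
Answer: 6219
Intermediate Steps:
J = -1080 (J = 54 + 9*(-126) = 54 - 1134 = -1080)
W(Z, M) = M + 2*Z (W(Z, M) = (M + Z) + Z = M + 2*Z)
N = -2195 (N = -35 + 2*(-1080) = -35 - 2160 = -2195)
(N + 11114) - 60*(21 + 24) = (-2195 + 11114) - 60*(21 + 24) = 8919 - 60*45 = 8919 - 2700 = 6219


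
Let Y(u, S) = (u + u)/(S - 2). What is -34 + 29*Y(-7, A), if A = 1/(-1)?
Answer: 304/3 ≈ 101.33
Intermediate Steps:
A = -1
Y(u, S) = 2*u/(-2 + S) (Y(u, S) = (2*u)/(-2 + S) = 2*u/(-2 + S))
-34 + 29*Y(-7, A) = -34 + 29*(2*(-7)/(-2 - 1)) = -34 + 29*(2*(-7)/(-3)) = -34 + 29*(2*(-7)*(-⅓)) = -34 + 29*(14/3) = -34 + 406/3 = 304/3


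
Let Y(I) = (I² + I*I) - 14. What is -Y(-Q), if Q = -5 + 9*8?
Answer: -8964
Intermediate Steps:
Q = 67 (Q = -5 + 72 = 67)
Y(I) = -14 + 2*I² (Y(I) = (I² + I²) - 14 = 2*I² - 14 = -14 + 2*I²)
-Y(-Q) = -(-14 + 2*(-1*67)²) = -(-14 + 2*(-67)²) = -(-14 + 2*4489) = -(-14 + 8978) = -1*8964 = -8964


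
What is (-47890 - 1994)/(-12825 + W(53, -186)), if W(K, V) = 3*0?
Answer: 16628/4275 ≈ 3.8896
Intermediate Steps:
W(K, V) = 0
(-47890 - 1994)/(-12825 + W(53, -186)) = (-47890 - 1994)/(-12825 + 0) = -49884/(-12825) = -49884*(-1/12825) = 16628/4275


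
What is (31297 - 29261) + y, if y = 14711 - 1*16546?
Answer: 201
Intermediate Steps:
y = -1835 (y = 14711 - 16546 = -1835)
(31297 - 29261) + y = (31297 - 29261) - 1835 = 2036 - 1835 = 201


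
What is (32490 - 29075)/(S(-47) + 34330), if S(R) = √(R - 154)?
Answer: 117236950/1178549101 - 3415*I*√201/1178549101 ≈ 0.099476 - 4.1081e-5*I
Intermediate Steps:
S(R) = √(-154 + R)
(32490 - 29075)/(S(-47) + 34330) = (32490 - 29075)/(√(-154 - 47) + 34330) = 3415/(√(-201) + 34330) = 3415/(I*√201 + 34330) = 3415/(34330 + I*√201)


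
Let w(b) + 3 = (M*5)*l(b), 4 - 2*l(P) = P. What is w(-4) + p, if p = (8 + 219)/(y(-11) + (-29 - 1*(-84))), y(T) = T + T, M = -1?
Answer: -532/33 ≈ -16.121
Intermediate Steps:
l(P) = 2 - P/2
y(T) = 2*T
w(b) = -13 + 5*b/2 (w(b) = -3 + (-1*5)*(2 - b/2) = -3 - 5*(2 - b/2) = -3 + (-10 + 5*b/2) = -13 + 5*b/2)
p = 227/33 (p = (8 + 219)/(2*(-11) + (-29 - 1*(-84))) = 227/(-22 + (-29 + 84)) = 227/(-22 + 55) = 227/33 ≈ 6.8788)
w(-4) + p = (-13 + (5/2)*(-4)) + 227/33 = (-13 - 10) + 227/33 = -23 + 227/33 = -532/33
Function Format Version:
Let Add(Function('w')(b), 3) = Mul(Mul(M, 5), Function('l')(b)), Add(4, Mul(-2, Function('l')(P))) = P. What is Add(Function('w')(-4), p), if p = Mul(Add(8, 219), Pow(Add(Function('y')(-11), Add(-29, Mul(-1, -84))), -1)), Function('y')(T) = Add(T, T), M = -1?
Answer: Rational(-532, 33) ≈ -16.121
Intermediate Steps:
Function('l')(P) = Add(2, Mul(Rational(-1, 2), P))
Function('y')(T) = Mul(2, T)
Function('w')(b) = Add(-13, Mul(Rational(5, 2), b)) (Function('w')(b) = Add(-3, Mul(Mul(-1, 5), Add(2, Mul(Rational(-1, 2), b)))) = Add(-3, Mul(-5, Add(2, Mul(Rational(-1, 2), b)))) = Add(-3, Add(-10, Mul(Rational(5, 2), b))) = Add(-13, Mul(Rational(5, 2), b)))
p = Rational(227, 33) (p = Mul(Add(8, 219), Pow(Add(Mul(2, -11), Add(-29, Mul(-1, -84))), -1)) = Mul(227, Pow(Add(-22, Add(-29, 84)), -1)) = Mul(227, Pow(Add(-22, 55), -1)) = Mul(227, Pow(33, -1)) = Mul(227, Rational(1, 33)) = Rational(227, 33) ≈ 6.8788)
Add(Function('w')(-4), p) = Add(Add(-13, Mul(Rational(5, 2), -4)), Rational(227, 33)) = Add(Add(-13, -10), Rational(227, 33)) = Add(-23, Rational(227, 33)) = Rational(-532, 33)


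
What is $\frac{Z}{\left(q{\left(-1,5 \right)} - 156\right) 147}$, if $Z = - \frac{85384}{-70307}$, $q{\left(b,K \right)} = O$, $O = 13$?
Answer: $- \frac{6568}{113686419} \approx -5.7773 \cdot 10^{-5}$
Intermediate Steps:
$q{\left(b,K \right)} = 13$
$Z = \frac{85384}{70307}$ ($Z = \left(-85384\right) \left(- \frac{1}{70307}\right) = \frac{85384}{70307} \approx 1.2144$)
$\frac{Z}{\left(q{\left(-1,5 \right)} - 156\right) 147} = \frac{85384}{70307 \left(13 - 156\right) 147} = \frac{85384}{70307 \left(\left(-143\right) 147\right)} = \frac{85384}{70307 \left(-21021\right)} = \frac{85384}{70307} \left(- \frac{1}{21021}\right) = - \frac{6568}{113686419}$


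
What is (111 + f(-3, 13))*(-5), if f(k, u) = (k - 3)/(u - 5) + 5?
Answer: -2305/4 ≈ -576.25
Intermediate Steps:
f(k, u) = 5 + (-3 + k)/(-5 + u) (f(k, u) = (-3 + k)/(-5 + u) + 5 = 5 + (-3 + k)/(-5 + u))
(111 + f(-3, 13))*(-5) = (111 + (-28 - 3 + 5*13)/(-5 + 13))*(-5) = (111 + (-28 - 3 + 65)/8)*(-5) = (111 + (1/8)*34)*(-5) = (111 + 17/4)*(-5) = (461/4)*(-5) = -2305/4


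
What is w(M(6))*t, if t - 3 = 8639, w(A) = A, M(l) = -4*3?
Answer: -103704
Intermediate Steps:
M(l) = -12
t = 8642 (t = 3 + 8639 = 8642)
w(M(6))*t = -12*8642 = -103704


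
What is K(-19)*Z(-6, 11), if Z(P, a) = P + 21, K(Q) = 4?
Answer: 60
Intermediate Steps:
Z(P, a) = 21 + P
K(-19)*Z(-6, 11) = 4*(21 - 6) = 4*15 = 60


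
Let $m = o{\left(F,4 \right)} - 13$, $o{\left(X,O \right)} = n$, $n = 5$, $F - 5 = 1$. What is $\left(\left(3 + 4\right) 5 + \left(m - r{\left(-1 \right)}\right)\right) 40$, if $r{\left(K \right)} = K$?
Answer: $1120$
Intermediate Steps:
$F = 6$ ($F = 5 + 1 = 6$)
$o{\left(X,O \right)} = 5$
$m = -8$ ($m = 5 - 13 = -8$)
$\left(\left(3 + 4\right) 5 + \left(m - r{\left(-1 \right)}\right)\right) 40 = \left(\left(3 + 4\right) 5 - 7\right) 40 = \left(7 \cdot 5 + \left(-8 + 1\right)\right) 40 = \left(35 - 7\right) 40 = 28 \cdot 40 = 1120$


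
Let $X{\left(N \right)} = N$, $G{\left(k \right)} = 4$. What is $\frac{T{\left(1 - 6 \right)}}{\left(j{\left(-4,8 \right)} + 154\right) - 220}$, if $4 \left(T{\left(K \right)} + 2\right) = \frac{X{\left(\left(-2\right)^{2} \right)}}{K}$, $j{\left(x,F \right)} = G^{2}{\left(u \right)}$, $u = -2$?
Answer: $\frac{11}{250} \approx 0.044$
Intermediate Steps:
$j{\left(x,F \right)} = 16$ ($j{\left(x,F \right)} = 4^{2} = 16$)
$T{\left(K \right)} = -2 + \frac{1}{K}$ ($T{\left(K \right)} = -2 + \frac{\left(-2\right)^{2} \frac{1}{K}}{4} = -2 + \frac{4 \frac{1}{K}}{4} = -2 + \frac{1}{K}$)
$\frac{T{\left(1 - 6 \right)}}{\left(j{\left(-4,8 \right)} + 154\right) - 220} = \frac{-2 + \frac{1}{1 - 6}}{\left(16 + 154\right) - 220} = \frac{-2 + \frac{1}{-5}}{170 - 220} = \frac{-2 - \frac{1}{5}}{-50} = \left(- \frac{1}{50}\right) \left(- \frac{11}{5}\right) = \frac{11}{250}$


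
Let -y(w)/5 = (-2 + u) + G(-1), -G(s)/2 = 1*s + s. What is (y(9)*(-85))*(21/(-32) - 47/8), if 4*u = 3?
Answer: -977075/128 ≈ -7633.4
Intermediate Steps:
u = 3/4 (u = (1/4)*3 = 3/4 ≈ 0.75000)
G(s) = -4*s (G(s) = -2*(1*s + s) = -2*(s + s) = -4*s)
y(w) = -55/4 (y(w) = -5*((-2 + 3/4) - 4*(-1)) = -5*(-5/4 + 4) = -5*11/4 = -55/4)
(y(9)*(-85))*(21/(-32) - 47/8) = (-55/4*(-85))*(21/(-32) - 47/8) = 4675*(21*(-1/32) - 47*1/8)/4 = 4675*(-21/32 - 47/8)/4 = (4675/4)*(-209/32) = -977075/128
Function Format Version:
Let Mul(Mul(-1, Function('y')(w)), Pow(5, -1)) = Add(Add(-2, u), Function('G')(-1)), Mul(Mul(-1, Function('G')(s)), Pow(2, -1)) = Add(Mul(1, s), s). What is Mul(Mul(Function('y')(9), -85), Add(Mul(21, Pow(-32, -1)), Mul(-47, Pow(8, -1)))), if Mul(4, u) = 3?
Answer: Rational(-977075, 128) ≈ -7633.4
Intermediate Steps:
u = Rational(3, 4) (u = Mul(Rational(1, 4), 3) = Rational(3, 4) ≈ 0.75000)
Function('G')(s) = Mul(-4, s) (Function('G')(s) = Mul(-2, Add(Mul(1, s), s)) = Mul(-2, Add(s, s)) = Mul(-2, Mul(2, s)) = Mul(-4, s))
Function('y')(w) = Rational(-55, 4) (Function('y')(w) = Mul(-5, Add(Add(-2, Rational(3, 4)), Mul(-4, -1))) = Mul(-5, Add(Rational(-5, 4), 4)) = Mul(-5, Rational(11, 4)) = Rational(-55, 4))
Mul(Mul(Function('y')(9), -85), Add(Mul(21, Pow(-32, -1)), Mul(-47, Pow(8, -1)))) = Mul(Mul(Rational(-55, 4), -85), Add(Mul(21, Pow(-32, -1)), Mul(-47, Pow(8, -1)))) = Mul(Rational(4675, 4), Add(Mul(21, Rational(-1, 32)), Mul(-47, Rational(1, 8)))) = Mul(Rational(4675, 4), Add(Rational(-21, 32), Rational(-47, 8))) = Mul(Rational(4675, 4), Rational(-209, 32)) = Rational(-977075, 128)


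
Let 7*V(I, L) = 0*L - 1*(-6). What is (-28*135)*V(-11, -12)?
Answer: -3240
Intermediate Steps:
V(I, L) = 6/7 (V(I, L) = (0*L - 1*(-6))/7 = (0 + 6)/7 = (⅐)*6 = 6/7)
(-28*135)*V(-11, -12) = -28*135*(6/7) = -3780*6/7 = -3240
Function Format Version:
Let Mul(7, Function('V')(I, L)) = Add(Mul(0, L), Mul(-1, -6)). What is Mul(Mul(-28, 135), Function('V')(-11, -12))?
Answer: -3240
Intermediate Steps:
Function('V')(I, L) = Rational(6, 7) (Function('V')(I, L) = Mul(Rational(1, 7), Add(Mul(0, L), Mul(-1, -6))) = Mul(Rational(1, 7), Add(0, 6)) = Mul(Rational(1, 7), 6) = Rational(6, 7))
Mul(Mul(-28, 135), Function('V')(-11, -12)) = Mul(Mul(-28, 135), Rational(6, 7)) = Mul(-3780, Rational(6, 7)) = -3240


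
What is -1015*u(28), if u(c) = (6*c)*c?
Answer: -4774560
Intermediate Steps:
u(c) = 6*c²
-1015*u(28) = -6090*28² = -6090*784 = -1015*4704 = -4774560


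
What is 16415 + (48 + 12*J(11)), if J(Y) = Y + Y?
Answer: 16727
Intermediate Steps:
J(Y) = 2*Y
16415 + (48 + 12*J(11)) = 16415 + (48 + 12*(2*11)) = 16415 + (48 + 12*22) = 16415 + (48 + 264) = 16415 + 312 = 16727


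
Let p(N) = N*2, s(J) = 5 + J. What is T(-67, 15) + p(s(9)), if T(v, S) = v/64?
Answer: 1725/64 ≈ 26.953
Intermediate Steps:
T(v, S) = v/64 (T(v, S) = v*(1/64) = v/64)
p(N) = 2*N
T(-67, 15) + p(s(9)) = (1/64)*(-67) + 2*(5 + 9) = -67/64 + 2*14 = -67/64 + 28 = 1725/64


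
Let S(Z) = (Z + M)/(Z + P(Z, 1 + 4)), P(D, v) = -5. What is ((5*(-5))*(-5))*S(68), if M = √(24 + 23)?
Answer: 8500/63 + 125*√47/63 ≈ 148.52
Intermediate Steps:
M = √47 ≈ 6.8557
S(Z) = (Z + √47)/(-5 + Z) (S(Z) = (Z + √47)/(Z - 5) = (Z + √47)/(-5 + Z))
((5*(-5))*(-5))*S(68) = ((5*(-5))*(-5))*((68 + √47)/(-5 + 68)) = (-25*(-5))*((68 + √47)/63) = 125*((68 + √47)/63) = 125*(68/63 + √47/63) = 8500/63 + 125*√47/63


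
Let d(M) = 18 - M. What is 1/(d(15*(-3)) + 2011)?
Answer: 1/2074 ≈ 0.00048216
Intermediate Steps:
1/(d(15*(-3)) + 2011) = 1/((18 - 15*(-3)) + 2011) = 1/((18 - 1*(-45)) + 2011) = 1/((18 + 45) + 2011) = 1/(63 + 2011) = 1/2074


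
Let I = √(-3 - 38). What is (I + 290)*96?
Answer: 27840 + 96*I*√41 ≈ 27840.0 + 614.7*I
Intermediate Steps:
I = I*√41 (I = √(-41) = I*√41 ≈ 6.4031*I)
(I + 290)*96 = (I*√41 + 290)*96 = (290 + I*√41)*96 = 27840 + 96*I*√41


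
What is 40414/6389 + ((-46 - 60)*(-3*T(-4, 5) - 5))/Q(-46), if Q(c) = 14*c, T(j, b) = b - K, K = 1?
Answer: 7256819/2057258 ≈ 3.5274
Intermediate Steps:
T(j, b) = -1 + b (T(j, b) = b - 1*1 = b - 1 = -1 + b)
40414/6389 + ((-46 - 60)*(-3*T(-4, 5) - 5))/Q(-46) = 40414/6389 + ((-46 - 60)*(-3*(-1 + 5) - 5))/((14*(-46))) = 40414*(1/6389) - 106*(-3*4 - 5)/(-644) = 40414/6389 - 106*(-12 - 5)*(-1/644) = 40414/6389 - 106*(-17)*(-1/644) = 40414/6389 + 1802*(-1/644) = 40414/6389 - 901/322 = 7256819/2057258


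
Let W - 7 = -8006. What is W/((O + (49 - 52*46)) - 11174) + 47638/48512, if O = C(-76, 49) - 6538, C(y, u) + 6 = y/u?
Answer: 32922788691/23845224640 ≈ 1.3807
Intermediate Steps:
C(y, u) = -6 + y/u
W = -7999 (W = 7 - 8006 = -7999)
O = -320732/49 (O = (-6 - 76/49) - 6538 = -370/49 - 6538 = -320732/49 ≈ -6545.5)
W/((O + (49 - 52*46)) - 11174) + 47638/48512 = -7999/((-320732/49 + (49 - 52*46)) - 11174) + 47638/48512 = -7999/((-320732/49 + (49 - 2392)) - 11174) + 47638*(1/48512) = -7999/((-320732/49 - 2343) - 11174) + 23819/24256 = -7999/(-435539/49 - 11174) + 23819/24256 = -7999/(-983065/49) + 23819/24256 = -7999*(-49/983065) + 23819/24256 = 391951/983065 + 23819/24256 = 32922788691/23845224640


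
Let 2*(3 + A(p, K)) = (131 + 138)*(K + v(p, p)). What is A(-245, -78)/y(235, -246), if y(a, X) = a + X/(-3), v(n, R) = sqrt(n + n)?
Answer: -10494/317 + 1883*I*sqrt(10)/634 ≈ -33.104 + 9.3921*I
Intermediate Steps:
v(n, R) = sqrt(2)*sqrt(n) (v(n, R) = sqrt(2*n) = sqrt(2)*sqrt(n))
A(p, K) = -3 + 269*K/2 + 269*sqrt(2)*sqrt(p)/2 (A(p, K) = -3 + ((131 + 138)*(K + sqrt(2)*sqrt(p)))/2 = -3 + (269*(K + sqrt(2)*sqrt(p)))/2 = -3 + (269*K + 269*sqrt(2)*sqrt(p))/2 = -3 + (269*K/2 + 269*sqrt(2)*sqrt(p)/2) = -3 + 269*K/2 + 269*sqrt(2)*sqrt(p)/2)
y(a, X) = a - X/3
A(-245, -78)/y(235, -246) = (-3 + (269/2)*(-78) + 269*sqrt(2)*sqrt(-245)/2)/(235 - 1/3*(-246)) = (-3 - 10491 + 269*sqrt(2)*(7*I*sqrt(5))/2)/(235 + 82) = (-3 - 10491 + 1883*I*sqrt(10)/2)/317 = (-10494 + 1883*I*sqrt(10)/2)*(1/317) = -10494/317 + 1883*I*sqrt(10)/634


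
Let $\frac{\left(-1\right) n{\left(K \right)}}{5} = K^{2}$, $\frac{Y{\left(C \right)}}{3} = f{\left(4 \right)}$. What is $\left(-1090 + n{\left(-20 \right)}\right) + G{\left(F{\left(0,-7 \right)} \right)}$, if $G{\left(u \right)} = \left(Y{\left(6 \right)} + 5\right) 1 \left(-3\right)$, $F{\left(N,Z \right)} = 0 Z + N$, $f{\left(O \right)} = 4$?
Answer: $-3141$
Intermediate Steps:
$Y{\left(C \right)} = 12$ ($Y{\left(C \right)} = 3 \cdot 4 = 12$)
$F{\left(N,Z \right)} = N$ ($F{\left(N,Z \right)} = 0 + N = N$)
$G{\left(u \right)} = -51$ ($G{\left(u \right)} = \left(12 + 5\right) 1 \left(-3\right) = 17 \left(-3\right) = -51$)
$n{\left(K \right)} = - 5 K^{2}$
$\left(-1090 + n{\left(-20 \right)}\right) + G{\left(F{\left(0,-7 \right)} \right)} = \left(-1090 - 5 \left(-20\right)^{2}\right) - 51 = \left(-1090 - 2000\right) - 51 = -3090 - 51 = -3141$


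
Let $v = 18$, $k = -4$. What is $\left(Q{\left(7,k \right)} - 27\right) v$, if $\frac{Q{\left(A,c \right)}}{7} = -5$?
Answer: $-1116$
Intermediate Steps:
$Q{\left(A,c \right)} = -35$ ($Q{\left(A,c \right)} = 7 \left(-5\right) = -35$)
$\left(Q{\left(7,k \right)} - 27\right) v = \left(-35 - 27\right) 18 = \left(-62\right) 18 = -1116$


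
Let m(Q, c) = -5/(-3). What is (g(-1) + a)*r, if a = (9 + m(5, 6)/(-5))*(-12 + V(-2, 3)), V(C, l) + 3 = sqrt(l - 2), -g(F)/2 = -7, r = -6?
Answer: 644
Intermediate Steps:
m(Q, c) = 5/3 (m(Q, c) = -5*(-1/3) = 5/3)
g(F) = 14 (g(F) = -2*(-7) = 14)
V(C, l) = -3 + sqrt(-2 + l) (V(C, l) = -3 + sqrt(l - 2) = -3 + sqrt(-2 + l))
a = -364/3 (a = (9 + (5/3)/(-5))*(-12 + (-3 + sqrt(-2 + 3))) = (9 + (5/3)*(-1/5))*(-12 + (-3 + sqrt(1))) = (9 - 1/3)*(-12 + (-3 + 1)) = 26*(-12 - 2)/3 = (26/3)*(-14) = -364/3 ≈ -121.33)
(g(-1) + a)*r = (14 - 364/3)*(-6) = -322/3*(-6) = 644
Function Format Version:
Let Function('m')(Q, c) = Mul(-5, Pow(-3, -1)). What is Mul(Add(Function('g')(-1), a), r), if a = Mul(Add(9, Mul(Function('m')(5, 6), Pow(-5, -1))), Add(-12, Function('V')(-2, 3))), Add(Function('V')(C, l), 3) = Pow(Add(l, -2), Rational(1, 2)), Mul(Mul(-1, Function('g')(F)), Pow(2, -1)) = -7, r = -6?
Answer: 644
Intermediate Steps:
Function('m')(Q, c) = Rational(5, 3) (Function('m')(Q, c) = Mul(-5, Rational(-1, 3)) = Rational(5, 3))
Function('g')(F) = 14 (Function('g')(F) = Mul(-2, -7) = 14)
Function('V')(C, l) = Add(-3, Pow(Add(-2, l), Rational(1, 2))) (Function('V')(C, l) = Add(-3, Pow(Add(l, -2), Rational(1, 2))) = Add(-3, Pow(Add(-2, l), Rational(1, 2))))
a = Rational(-364, 3) (a = Mul(Add(9, Mul(Rational(5, 3), Pow(-5, -1))), Add(-12, Add(-3, Pow(Add(-2, 3), Rational(1, 2))))) = Mul(Add(9, Mul(Rational(5, 3), Rational(-1, 5))), Add(-12, Add(-3, Pow(1, Rational(1, 2))))) = Mul(Add(9, Rational(-1, 3)), Add(-12, Add(-3, 1))) = Mul(Rational(26, 3), Add(-12, -2)) = Mul(Rational(26, 3), -14) = Rational(-364, 3) ≈ -121.33)
Mul(Add(Function('g')(-1), a), r) = Mul(Add(14, Rational(-364, 3)), -6) = Mul(Rational(-322, 3), -6) = 644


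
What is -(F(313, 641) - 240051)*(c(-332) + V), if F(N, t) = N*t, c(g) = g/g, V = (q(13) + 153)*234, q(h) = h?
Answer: 1531192210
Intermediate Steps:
V = 38844 (V = (13 + 153)*234 = 166*234 = 38844)
c(g) = 1
-(F(313, 641) - 240051)*(c(-332) + V) = -(313*641 - 240051)*(1 + 38844) = -(200633 - 240051)*38845 = -(-39418)*38845 = -1*(-1531192210) = 1531192210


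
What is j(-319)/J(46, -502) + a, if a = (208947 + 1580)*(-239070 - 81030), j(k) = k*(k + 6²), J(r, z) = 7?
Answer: -471727758623/7 ≈ -6.7390e+10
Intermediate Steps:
j(k) = k*(36 + k) (j(k) = k*(k + 36) = k*(36 + k))
a = -67389692700 (a = 210527*(-320100) = -67389692700)
j(-319)/J(46, -502) + a = -319*(36 - 319)/7 - 67389692700 = -319*(-283)*(⅐) - 67389692700 = 90277*(⅐) - 67389692700 = 90277/7 - 67389692700 = -471727758623/7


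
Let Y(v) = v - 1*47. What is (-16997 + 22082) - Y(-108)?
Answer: 5240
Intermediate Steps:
Y(v) = -47 + v (Y(v) = v - 47 = -47 + v)
(-16997 + 22082) - Y(-108) = (-16997 + 22082) - (-47 - 108) = 5085 - 1*(-155) = 5085 + 155 = 5240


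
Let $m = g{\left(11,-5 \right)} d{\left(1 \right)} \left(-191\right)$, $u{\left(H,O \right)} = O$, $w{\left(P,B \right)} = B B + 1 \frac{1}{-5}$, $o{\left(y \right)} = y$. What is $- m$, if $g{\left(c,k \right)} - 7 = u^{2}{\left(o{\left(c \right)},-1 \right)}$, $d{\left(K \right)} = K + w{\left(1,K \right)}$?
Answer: $\frac{13752}{5} \approx 2750.4$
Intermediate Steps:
$w{\left(P,B \right)} = - \frac{1}{5} + B^{2}$ ($w{\left(P,B \right)} = B^{2} + 1 \left(- \frac{1}{5}\right) = B^{2} - \frac{1}{5} = - \frac{1}{5} + B^{2}$)
$d{\left(K \right)} = - \frac{1}{5} + K + K^{2}$ ($d{\left(K \right)} = K + \left(- \frac{1}{5} + K^{2}\right) = - \frac{1}{5} + K + K^{2}$)
$g{\left(c,k \right)} = 8$ ($g{\left(c,k \right)} = 7 + \left(-1\right)^{2} = 7 + 1 = 8$)
$m = - \frac{13752}{5}$ ($m = 8 \left(- \frac{1}{5} + 1 + 1^{2}\right) \left(-191\right) = 8 \left(- \frac{1}{5} + 1 + 1\right) \left(-191\right) = 8 \cdot \frac{9}{5} \left(-191\right) = \frac{72}{5} \left(-191\right) = - \frac{13752}{5} \approx -2750.4$)
$- m = \left(-1\right) \left(- \frac{13752}{5}\right) = \frac{13752}{5}$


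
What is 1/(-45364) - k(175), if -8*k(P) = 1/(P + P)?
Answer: 10641/31754800 ≈ 0.00033510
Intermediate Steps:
k(P) = -1/(16*P) (k(P) = -1/(8*(P + P)) = -1/(2*P)/8 = -1/(16*P))
1/(-45364) - k(175) = 1/(-45364) - (-1)/(16*175) = -1/45364 - (-1)/(16*175) = -1/45364 - 1*(-1/2800) = -1/45364 + 1/2800 = 10641/31754800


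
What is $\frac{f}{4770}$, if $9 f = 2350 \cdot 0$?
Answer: $0$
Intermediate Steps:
$f = 0$ ($f = \frac{2350 \cdot 0}{9} = \frac{1}{9} \cdot 0 = 0$)
$\frac{f}{4770} = \frac{0}{4770} = 0 \cdot \frac{1}{4770} = 0$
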